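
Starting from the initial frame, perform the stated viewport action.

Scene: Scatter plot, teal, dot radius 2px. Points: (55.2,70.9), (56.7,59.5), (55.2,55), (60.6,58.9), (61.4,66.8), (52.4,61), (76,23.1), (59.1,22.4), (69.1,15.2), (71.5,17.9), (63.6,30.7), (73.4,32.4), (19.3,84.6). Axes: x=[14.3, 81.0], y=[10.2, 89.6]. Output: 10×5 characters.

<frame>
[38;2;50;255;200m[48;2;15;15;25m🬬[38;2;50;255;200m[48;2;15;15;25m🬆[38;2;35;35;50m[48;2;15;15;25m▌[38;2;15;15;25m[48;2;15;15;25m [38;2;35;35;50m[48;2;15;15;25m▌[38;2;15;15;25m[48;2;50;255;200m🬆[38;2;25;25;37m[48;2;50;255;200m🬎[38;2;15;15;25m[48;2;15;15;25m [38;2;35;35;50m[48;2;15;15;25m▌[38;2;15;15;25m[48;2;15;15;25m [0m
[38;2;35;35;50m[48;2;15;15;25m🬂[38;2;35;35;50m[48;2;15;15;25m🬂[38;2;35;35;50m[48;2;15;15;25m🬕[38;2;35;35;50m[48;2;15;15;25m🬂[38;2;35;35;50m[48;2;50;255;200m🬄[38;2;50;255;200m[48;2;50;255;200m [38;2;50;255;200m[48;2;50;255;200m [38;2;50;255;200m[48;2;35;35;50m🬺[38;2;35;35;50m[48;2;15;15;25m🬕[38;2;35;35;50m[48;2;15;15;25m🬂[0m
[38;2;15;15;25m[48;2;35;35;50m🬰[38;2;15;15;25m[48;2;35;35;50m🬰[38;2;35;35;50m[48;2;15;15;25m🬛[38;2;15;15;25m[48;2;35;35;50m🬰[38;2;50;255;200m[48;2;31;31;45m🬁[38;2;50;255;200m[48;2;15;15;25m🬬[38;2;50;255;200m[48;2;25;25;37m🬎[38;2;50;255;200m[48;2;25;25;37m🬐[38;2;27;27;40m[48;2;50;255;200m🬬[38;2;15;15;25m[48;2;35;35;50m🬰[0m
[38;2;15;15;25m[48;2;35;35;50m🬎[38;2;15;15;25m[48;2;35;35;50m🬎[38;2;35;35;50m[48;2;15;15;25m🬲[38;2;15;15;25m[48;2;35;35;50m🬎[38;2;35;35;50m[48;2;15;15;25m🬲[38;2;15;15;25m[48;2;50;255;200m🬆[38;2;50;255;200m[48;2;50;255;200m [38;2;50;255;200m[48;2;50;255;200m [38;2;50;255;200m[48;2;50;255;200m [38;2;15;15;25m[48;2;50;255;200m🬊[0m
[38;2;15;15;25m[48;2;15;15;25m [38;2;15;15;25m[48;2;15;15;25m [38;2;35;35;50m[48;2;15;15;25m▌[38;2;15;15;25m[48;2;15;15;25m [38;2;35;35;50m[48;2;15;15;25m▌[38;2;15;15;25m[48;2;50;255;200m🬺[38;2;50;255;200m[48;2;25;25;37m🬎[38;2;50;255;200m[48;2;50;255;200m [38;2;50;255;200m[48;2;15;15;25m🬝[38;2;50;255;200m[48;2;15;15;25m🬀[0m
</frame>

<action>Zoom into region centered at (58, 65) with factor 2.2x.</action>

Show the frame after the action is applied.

<frame>
[38;2;15;15;25m[48;2;15;15;25m [38;2;15;15;25m[48;2;15;15;25m [38;2;35;35;50m[48;2;15;15;25m▌[38;2;15;15;25m[48;2;50;255;200m🬝[38;2;35;35;50m[48;2;15;15;25m▌[38;2;15;15;25m[48;2;15;15;25m [38;2;35;35;50m[48;2;15;15;25m▌[38;2;15;15;25m[48;2;15;15;25m [38;2;35;35;50m[48;2;15;15;25m▌[38;2;15;15;25m[48;2;15;15;25m [0m
[38;2;35;35;50m[48;2;15;15;25m🬂[38;2;35;35;50m[48;2;15;15;25m🬂[38;2;50;255;200m[48;2;31;31;45m🬇[38;2;50;255;200m[48;2;50;255;200m [38;2;50;255;200m[48;2;25;25;37m🬛[38;2;28;28;41m[48;2;50;255;200m🬆[38;2;27;27;40m[48;2;50;255;200m🬬[38;2;35;35;50m[48;2;15;15;25m🬂[38;2;35;35;50m[48;2;15;15;25m🬕[38;2;35;35;50m[48;2;15;15;25m🬂[0m
[38;2;15;15;25m[48;2;35;35;50m🬰[38;2;23;23;35m[48;2;50;255;200m🬝[38;2;35;35;50m[48;2;50;255;200m🬀[38;2;25;25;37m[48;2;50;255;200m🬈[38;2;35;35;50m[48;2;50;255;200m🬈[38;2;50;255;200m[48;2;50;255;200m [38;2;50;255;200m[48;2;25;25;37m🬕[38;2;15;15;25m[48;2;35;35;50m🬰[38;2;35;35;50m[48;2;15;15;25m🬛[38;2;15;15;25m[48;2;35;35;50m🬰[0m
[38;2;15;15;25m[48;2;35;35;50m🬎[38;2;15;15;25m[48;2;35;35;50m🬎[38;2;50;255;200m[48;2;35;35;50m🬊[38;2;50;255;200m[48;2;50;255;200m [38;2;50;255;200m[48;2;35;35;50m🬝[38;2;50;255;200m[48;2;35;35;50m🬬[38;2;50;255;200m[48;2;28;28;41m🬆[38;2;15;15;25m[48;2;35;35;50m🬎[38;2;35;35;50m[48;2;15;15;25m🬲[38;2;15;15;25m[48;2;35;35;50m🬎[0m
[38;2;15;15;25m[48;2;15;15;25m [38;2;15;15;25m[48;2;15;15;25m [38;2;35;35;50m[48;2;15;15;25m▌[38;2;15;15;25m[48;2;50;255;200m🬺[38;2;35;35;50m[48;2;15;15;25m▌[38;2;15;15;25m[48;2;15;15;25m [38;2;35;35;50m[48;2;15;15;25m▌[38;2;15;15;25m[48;2;15;15;25m [38;2;35;35;50m[48;2;15;15;25m▌[38;2;15;15;25m[48;2;15;15;25m [0m
</frame>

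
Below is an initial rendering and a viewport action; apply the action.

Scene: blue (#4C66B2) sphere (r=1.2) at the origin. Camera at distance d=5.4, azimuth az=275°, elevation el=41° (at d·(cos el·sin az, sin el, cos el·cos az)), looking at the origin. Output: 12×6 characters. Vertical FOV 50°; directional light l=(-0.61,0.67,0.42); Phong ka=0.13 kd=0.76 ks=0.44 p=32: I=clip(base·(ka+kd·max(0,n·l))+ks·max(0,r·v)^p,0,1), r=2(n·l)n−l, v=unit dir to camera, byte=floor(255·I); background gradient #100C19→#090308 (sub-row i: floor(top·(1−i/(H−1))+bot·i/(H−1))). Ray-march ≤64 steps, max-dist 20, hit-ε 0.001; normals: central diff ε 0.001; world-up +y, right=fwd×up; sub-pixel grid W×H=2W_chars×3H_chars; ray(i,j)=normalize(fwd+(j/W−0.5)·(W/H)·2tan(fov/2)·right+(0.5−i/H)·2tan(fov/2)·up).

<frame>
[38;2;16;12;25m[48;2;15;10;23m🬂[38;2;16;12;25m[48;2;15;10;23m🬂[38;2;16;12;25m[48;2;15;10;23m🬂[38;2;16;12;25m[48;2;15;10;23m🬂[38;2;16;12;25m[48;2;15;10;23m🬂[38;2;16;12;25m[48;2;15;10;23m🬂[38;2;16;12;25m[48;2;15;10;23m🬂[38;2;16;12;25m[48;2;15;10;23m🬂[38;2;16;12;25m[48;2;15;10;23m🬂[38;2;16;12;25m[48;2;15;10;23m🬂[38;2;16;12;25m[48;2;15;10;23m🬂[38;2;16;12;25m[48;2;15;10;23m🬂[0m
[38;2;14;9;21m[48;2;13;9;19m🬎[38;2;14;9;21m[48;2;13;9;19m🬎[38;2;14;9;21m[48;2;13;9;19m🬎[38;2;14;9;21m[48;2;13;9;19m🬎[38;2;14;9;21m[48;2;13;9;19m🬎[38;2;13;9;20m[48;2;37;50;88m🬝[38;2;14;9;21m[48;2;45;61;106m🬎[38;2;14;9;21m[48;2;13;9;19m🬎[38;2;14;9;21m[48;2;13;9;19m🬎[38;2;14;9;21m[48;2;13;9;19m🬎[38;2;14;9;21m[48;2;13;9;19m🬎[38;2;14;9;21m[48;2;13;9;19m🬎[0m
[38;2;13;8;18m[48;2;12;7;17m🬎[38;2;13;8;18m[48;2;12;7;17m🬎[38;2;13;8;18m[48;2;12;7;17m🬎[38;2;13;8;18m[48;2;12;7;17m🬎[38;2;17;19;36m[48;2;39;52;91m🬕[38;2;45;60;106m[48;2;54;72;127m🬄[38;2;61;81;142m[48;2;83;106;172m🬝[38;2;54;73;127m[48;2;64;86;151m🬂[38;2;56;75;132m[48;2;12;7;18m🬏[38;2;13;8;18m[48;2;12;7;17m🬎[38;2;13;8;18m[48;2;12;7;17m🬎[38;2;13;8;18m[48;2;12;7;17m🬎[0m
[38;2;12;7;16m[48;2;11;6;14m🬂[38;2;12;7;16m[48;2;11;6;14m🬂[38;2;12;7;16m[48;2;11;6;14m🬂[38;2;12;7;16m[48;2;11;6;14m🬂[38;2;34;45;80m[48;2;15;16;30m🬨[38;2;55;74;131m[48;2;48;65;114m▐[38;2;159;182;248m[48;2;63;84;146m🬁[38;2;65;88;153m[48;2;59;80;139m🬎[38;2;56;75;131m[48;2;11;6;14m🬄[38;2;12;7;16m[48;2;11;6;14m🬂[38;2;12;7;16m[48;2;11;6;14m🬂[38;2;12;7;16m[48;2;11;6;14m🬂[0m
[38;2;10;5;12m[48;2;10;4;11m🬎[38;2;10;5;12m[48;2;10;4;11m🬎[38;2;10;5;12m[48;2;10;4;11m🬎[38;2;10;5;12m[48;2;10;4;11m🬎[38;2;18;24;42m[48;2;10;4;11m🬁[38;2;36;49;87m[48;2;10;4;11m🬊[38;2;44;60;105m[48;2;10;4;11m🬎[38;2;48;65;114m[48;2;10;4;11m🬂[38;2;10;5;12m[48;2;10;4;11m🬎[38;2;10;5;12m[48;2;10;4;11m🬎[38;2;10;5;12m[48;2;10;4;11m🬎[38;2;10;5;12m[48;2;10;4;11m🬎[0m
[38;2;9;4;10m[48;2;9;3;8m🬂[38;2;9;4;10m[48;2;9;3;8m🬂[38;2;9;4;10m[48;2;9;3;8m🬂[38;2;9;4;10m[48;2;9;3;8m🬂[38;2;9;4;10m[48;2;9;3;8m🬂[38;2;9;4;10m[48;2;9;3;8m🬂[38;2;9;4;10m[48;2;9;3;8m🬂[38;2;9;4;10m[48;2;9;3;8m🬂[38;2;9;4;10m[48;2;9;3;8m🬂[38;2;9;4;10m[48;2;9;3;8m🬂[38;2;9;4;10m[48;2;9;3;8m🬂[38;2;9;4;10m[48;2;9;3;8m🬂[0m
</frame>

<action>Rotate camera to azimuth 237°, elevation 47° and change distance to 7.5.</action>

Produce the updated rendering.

<frame>
[38;2;16;12;25m[48;2;15;10;23m🬂[38;2;16;12;25m[48;2;15;10;23m🬂[38;2;16;12;25m[48;2;15;10;23m🬂[38;2;16;12;25m[48;2;15;10;23m🬂[38;2;16;12;25m[48;2;15;10;23m🬂[38;2;16;12;25m[48;2;15;10;23m🬂[38;2;16;12;25m[48;2;15;10;23m🬂[38;2;16;12;25m[48;2;15;10;23m🬂[38;2;16;12;25m[48;2;15;10;23m🬂[38;2;16;12;25m[48;2;15;10;23m🬂[38;2;16;12;25m[48;2;15;10;23m🬂[38;2;16;12;25m[48;2;15;10;23m🬂[0m
[38;2;14;9;21m[48;2;13;9;19m🬎[38;2;14;9;21m[48;2;13;9;19m🬎[38;2;14;9;21m[48;2;13;9;19m🬎[38;2;14;9;21m[48;2;13;9;19m🬎[38;2;14;9;21m[48;2;13;9;19m🬎[38;2;14;9;21m[48;2;13;9;19m🬎[38;2;14;9;21m[48;2;13;9;19m🬎[38;2;14;9;21m[48;2;13;9;19m🬎[38;2;14;9;21m[48;2;13;9;19m🬎[38;2;14;9;21m[48;2;13;9;19m🬎[38;2;14;9;21m[48;2;13;9;19m🬎[38;2;14;9;21m[48;2;13;9;19m🬎[0m
[38;2;13;8;18m[48;2;12;7;17m🬎[38;2;13;8;18m[48;2;12;7;17m🬎[38;2;13;8;18m[48;2;12;7;17m🬎[38;2;13;8;18m[48;2;12;7;17m🬎[38;2;13;8;18m[48;2;12;7;17m🬎[38;2;16;16;32m[48;2;38;51;89m🬕[38;2;26;30;56m[48;2;59;79;135m🬂[38;2;64;87;152m[48;2;12;7;18m🬓[38;2;13;8;18m[48;2;12;7;17m🬎[38;2;13;8;18m[48;2;12;7;17m🬎[38;2;13;8;18m[48;2;12;7;17m🬎[38;2;13;8;18m[48;2;12;7;17m🬎[0m
[38;2;12;7;16m[48;2;11;6;14m🬂[38;2;12;7;16m[48;2;11;6;14m🬂[38;2;12;7;16m[48;2;11;6;14m🬂[38;2;12;7;16m[48;2;11;6;14m🬂[38;2;9;13;23m[48;2;11;6;14m🬁[38;2;33;45;79m[48;2;15;21;37m🬉[38;2;81;101;160m[48;2;44;59;104m🬁[38;2;57;77;135m[48;2;11;6;14m🬕[38;2;12;7;16m[48;2;11;6;14m🬂[38;2;12;7;16m[48;2;11;6;14m🬂[38;2;12;7;16m[48;2;11;6;14m🬂[38;2;12;7;16m[48;2;11;6;14m🬂[0m
[38;2;10;5;12m[48;2;10;4;11m🬎[38;2;10;5;12m[48;2;10;4;11m🬎[38;2;10;5;12m[48;2;10;4;11m🬎[38;2;10;5;12m[48;2;10;4;11m🬎[38;2;10;5;12m[48;2;10;4;11m🬎[38;2;10;5;12m[48;2;10;4;11m🬎[38;2;13;18;31m[48;2;10;4;11m🬀[38;2;10;5;12m[48;2;10;4;11m🬎[38;2;10;5;12m[48;2;10;4;11m🬎[38;2;10;5;12m[48;2;10;4;11m🬎[38;2;10;5;12m[48;2;10;4;11m🬎[38;2;10;5;12m[48;2;10;4;11m🬎[0m
[38;2;9;4;10m[48;2;9;3;8m🬂[38;2;9;4;10m[48;2;9;3;8m🬂[38;2;9;4;10m[48;2;9;3;8m🬂[38;2;9;4;10m[48;2;9;3;8m🬂[38;2;9;4;10m[48;2;9;3;8m🬂[38;2;9;4;10m[48;2;9;3;8m🬂[38;2;9;4;10m[48;2;9;3;8m🬂[38;2;9;4;10m[48;2;9;3;8m🬂[38;2;9;4;10m[48;2;9;3;8m🬂[38;2;9;4;10m[48;2;9;3;8m🬂[38;2;9;4;10m[48;2;9;3;8m🬂[38;2;9;4;10m[48;2;9;3;8m🬂[0m
</frame>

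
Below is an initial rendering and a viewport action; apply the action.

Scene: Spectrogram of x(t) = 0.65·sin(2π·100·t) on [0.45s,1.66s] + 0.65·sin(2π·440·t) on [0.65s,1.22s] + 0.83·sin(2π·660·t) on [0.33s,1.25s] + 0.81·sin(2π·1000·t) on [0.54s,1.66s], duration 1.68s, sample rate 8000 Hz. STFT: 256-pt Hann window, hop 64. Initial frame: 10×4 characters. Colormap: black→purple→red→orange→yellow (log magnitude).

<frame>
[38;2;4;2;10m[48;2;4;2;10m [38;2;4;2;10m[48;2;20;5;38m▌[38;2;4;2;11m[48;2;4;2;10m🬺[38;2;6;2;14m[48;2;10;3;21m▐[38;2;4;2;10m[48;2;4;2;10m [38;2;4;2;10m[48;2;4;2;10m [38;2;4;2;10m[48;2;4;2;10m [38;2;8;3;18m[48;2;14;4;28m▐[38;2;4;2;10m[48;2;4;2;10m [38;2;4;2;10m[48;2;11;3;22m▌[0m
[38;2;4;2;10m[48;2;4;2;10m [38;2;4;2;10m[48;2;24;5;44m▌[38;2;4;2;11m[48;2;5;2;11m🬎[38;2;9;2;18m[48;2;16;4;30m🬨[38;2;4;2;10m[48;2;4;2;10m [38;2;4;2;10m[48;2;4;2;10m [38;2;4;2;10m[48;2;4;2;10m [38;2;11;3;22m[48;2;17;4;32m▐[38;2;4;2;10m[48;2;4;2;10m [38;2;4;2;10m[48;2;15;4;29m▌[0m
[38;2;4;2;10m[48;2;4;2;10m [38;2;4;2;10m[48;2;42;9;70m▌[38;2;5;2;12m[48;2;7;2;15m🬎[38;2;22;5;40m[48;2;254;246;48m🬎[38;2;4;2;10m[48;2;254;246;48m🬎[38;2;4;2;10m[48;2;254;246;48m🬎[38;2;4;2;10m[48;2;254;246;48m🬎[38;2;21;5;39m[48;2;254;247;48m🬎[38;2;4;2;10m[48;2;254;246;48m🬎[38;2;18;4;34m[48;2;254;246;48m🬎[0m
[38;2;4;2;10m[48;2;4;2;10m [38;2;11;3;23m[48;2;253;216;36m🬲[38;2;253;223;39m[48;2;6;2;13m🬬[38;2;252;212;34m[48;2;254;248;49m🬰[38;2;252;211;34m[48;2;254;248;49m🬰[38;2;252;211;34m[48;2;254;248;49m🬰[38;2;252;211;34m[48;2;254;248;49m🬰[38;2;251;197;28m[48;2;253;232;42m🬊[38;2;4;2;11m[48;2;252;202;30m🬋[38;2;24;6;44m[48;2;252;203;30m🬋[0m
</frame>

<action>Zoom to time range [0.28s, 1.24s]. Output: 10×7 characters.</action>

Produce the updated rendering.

<frame>
[38;2;16;4;30m[48;2;20;5;37m▐[38;2;4;2;10m[48;2;4;2;11m🬝[38;2;4;2;10m[48;2;10;3;20m▌[38;2;4;2;10m[48;2;6;2;14m▌[38;2;4;2;10m[48;2;4;2;10m [38;2;4;2;10m[48;2;4;2;10m [38;2;4;2;10m[48;2;4;2;10m [38;2;4;2;10m[48;2;4;2;10m [38;2;4;2;10m[48;2;4;2;10m [38;2;4;2;10m[48;2;14;4;27m▌[0m
[38;2;17;4;31m[48;2;21;5;39m▐[38;2;4;2;10m[48;2;4;2;11m▌[38;2;4;2;10m[48;2;11;3;22m▌[38;2;4;2;10m[48;2;6;2;14m▌[38;2;4;2;10m[48;2;4;2;10m [38;2;4;2;10m[48;2;4;2;10m [38;2;4;2;10m[48;2;4;2;10m [38;2;4;2;10m[48;2;4;2;10m [38;2;4;2;10m[48;2;4;2;10m [38;2;4;2;10m[48;2;15;4;28m▌[0m
[38;2;18;4;34m[48;2;23;5;42m▐[38;2;4;2;10m[48;2;4;2;11m▌[38;2;4;2;10m[48;2;13;3;26m▌[38;2;4;2;10m[48;2;7;2;15m▌[38;2;4;2;10m[48;2;4;2;10m [38;2;4;2;10m[48;2;4;2;10m [38;2;4;2;10m[48;2;4;2;10m [38;2;4;2;10m[48;2;4;2;10m [38;2;4;2;10m[48;2;4;2;10m [38;2;4;2;10m[48;2;16;4;31m▌[0m
[38;2;22;5;41m[48;2;28;6;50m▐[38;2;4;2;10m[48;2;5;2;11m▌[38;2;4;2;10m[48;2;19;5;36m▌[38;2;4;2;10m[48;2;9;2;18m▌[38;2;4;2;10m[48;2;4;2;10m [38;2;4;2;10m[48;2;4;2;10m [38;2;4;2;10m[48;2;4;2;10m [38;2;4;2;10m[48;2;4;2;10m [38;2;4;2;10m[48;2;4;2;10m [38;2;4;2;10m[48;2;19;4;35m▌[0m
[38;2;30;7;53m[48;2;39;9;68m🬊[38;2;4;2;10m[48;2;5;2;13m▌[38;2;10;3;20m[48;2;70;17;78m🬕[38;2;4;2;10m[48;2;14;3;27m▌[38;2;4;2;10m[48;2;4;2;10m [38;2;4;2;10m[48;2;4;2;10m [38;2;4;2;10m[48;2;4;2;10m [38;2;4;2;10m[48;2;4;2;10m [38;2;4;2;10m[48;2;4;2;10m [38;2;4;2;10m[48;2;24;6;44m▌[0m
[38;2;97;24;84m[48;2;252;201;30m🬎[38;2;8;2;17m[48;2;254;248;49m🬎[38;2;6;2;14m[48;2;244;206;51m🬄[38;2;21;5;39m[48;2;254;247;48m🬋[38;2;9;3;19m[48;2;254;247;48m🬋[38;2;10;3;20m[48;2;254;247;48m🬋[38;2;9;3;19m[48;2;254;247;48m🬋[38;2;10;3;20m[48;2;254;247;48m🬋[38;2;9;3;19m[48;2;254;247;48m🬋[38;2;25;6;46m[48;2;254;248;49m🬋[0m
[38;2;153;38;83m[48;2;29;7;53m🬂[38;2;23;6;35m[48;2;253;223;39m🬝[38;2;25;6;46m[48;2;253;223;39m🬎[38;2;12;3;23m[48;2;242;182;43m🬄[38;2;253;224;39m[48;2;22;5;40m🬰[38;2;253;224;39m[48;2;21;5;39m🬰[38;2;253;224;39m[48;2;21;5;39m🬰[38;2;253;224;39m[48;2;21;5;39m🬰[38;2;253;224;39m[48;2;21;5;39m🬰[38;2;253;224;39m[48;2;104;26;59m🬰[0m
</frame>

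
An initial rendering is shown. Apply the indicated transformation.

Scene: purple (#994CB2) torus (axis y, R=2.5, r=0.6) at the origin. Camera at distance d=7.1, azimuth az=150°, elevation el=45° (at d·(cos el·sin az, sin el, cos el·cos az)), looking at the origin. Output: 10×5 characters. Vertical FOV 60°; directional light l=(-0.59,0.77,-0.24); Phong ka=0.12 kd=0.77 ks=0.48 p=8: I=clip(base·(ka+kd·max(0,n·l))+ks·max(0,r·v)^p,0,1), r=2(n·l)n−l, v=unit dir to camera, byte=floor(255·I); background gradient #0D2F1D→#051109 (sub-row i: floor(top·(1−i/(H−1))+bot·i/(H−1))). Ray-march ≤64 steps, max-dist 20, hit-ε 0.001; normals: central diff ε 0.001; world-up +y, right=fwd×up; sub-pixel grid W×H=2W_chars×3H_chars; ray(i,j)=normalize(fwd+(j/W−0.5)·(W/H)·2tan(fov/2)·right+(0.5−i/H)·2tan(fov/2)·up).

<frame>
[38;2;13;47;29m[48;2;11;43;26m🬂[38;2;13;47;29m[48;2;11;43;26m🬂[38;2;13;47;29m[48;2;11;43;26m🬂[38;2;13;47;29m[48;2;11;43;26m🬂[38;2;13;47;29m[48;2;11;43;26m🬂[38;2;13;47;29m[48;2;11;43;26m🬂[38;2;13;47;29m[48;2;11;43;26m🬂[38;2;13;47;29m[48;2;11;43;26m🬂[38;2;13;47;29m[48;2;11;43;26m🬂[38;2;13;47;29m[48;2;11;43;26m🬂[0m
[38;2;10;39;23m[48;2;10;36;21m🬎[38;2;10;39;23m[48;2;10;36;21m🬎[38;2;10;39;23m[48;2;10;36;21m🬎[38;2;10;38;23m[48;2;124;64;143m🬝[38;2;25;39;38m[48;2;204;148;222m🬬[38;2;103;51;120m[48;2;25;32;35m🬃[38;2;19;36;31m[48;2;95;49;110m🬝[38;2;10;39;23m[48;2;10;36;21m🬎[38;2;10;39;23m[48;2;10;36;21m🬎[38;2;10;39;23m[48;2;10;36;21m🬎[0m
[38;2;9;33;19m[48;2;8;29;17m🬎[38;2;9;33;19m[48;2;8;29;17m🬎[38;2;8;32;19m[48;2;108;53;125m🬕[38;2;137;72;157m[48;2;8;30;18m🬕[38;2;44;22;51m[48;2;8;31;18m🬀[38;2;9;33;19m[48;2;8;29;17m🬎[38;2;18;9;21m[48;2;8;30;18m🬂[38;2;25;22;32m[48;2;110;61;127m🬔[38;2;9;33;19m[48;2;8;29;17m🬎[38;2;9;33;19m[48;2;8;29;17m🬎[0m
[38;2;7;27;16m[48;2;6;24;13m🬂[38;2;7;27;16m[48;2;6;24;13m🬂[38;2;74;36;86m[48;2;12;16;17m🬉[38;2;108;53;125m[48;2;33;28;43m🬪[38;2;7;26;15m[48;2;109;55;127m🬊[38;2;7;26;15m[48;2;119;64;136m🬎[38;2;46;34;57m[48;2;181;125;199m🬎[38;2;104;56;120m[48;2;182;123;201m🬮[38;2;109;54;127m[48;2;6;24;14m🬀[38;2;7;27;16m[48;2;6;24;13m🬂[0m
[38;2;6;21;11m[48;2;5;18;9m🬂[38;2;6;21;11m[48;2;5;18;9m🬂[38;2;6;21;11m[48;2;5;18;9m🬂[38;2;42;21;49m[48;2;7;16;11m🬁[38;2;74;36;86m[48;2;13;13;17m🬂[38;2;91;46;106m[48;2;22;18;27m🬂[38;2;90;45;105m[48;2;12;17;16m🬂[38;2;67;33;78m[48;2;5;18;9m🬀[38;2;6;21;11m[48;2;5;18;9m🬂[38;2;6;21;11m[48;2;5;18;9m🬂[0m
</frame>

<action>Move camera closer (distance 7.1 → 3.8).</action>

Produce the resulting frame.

<frame>
[38;2;13;47;29m[48;2;11;43;26m🬂[38;2;13;47;29m[48;2;11;43;26m🬂[38;2;13;47;29m[48;2;11;43;26m🬂[38;2;13;47;29m[48;2;11;43;26m🬂[38;2;12;45;28m[48;2;107;53;124m🬎[38;2;12;45;28m[48;2;108;54;126m🬎[38;2;113;56;132m[48;2;12;44;27m🬏[38;2;13;47;29m[48;2;11;43;26m🬂[38;2;13;47;29m[48;2;11;43;26m🬂[38;2;13;47;29m[48;2;11;43;26m🬂[0m
[38;2;10;38;23m[48;2;100;49;116m🬝[38;2;30;38;43m[48;2;142;78;162m🬆[38;2;117;62;135m[48;2;217;155;234m🬥[38;2;156;100;174m[48;2;60;30;70m🬆[38;2;113;68;128m[48;2;29;22;37m🬂[38;2;66;33;76m[48;2;14;22;21m🬂[38;2;62;31;72m[48;2;18;9;21m🬂[38;2;92;48;106m[48;2;22;11;26m🬂[38;2;116;60;134m[48;2;35;26;44m🬈[38;2;115;60;133m[48;2;10;39;23m🬱[0m
[38;2;99;49;115m[48;2;129;64;149m🬀[38;2;151;83;172m[48;2;121;60;141m🬆[38;2;83;41;97m[48;2;8;30;17m🬆[38;2;9;33;19m[48;2;8;29;17m🬎[38;2;9;33;19m[48;2;8;29;17m🬎[38;2;9;33;19m[48;2;8;29;17m🬎[38;2;9;33;19m[48;2;8;29;17m🬎[38;2;8;31;18m[48;2;18;9;21m🬺[38;2;18;9;21m[48;2;8;29;17m🬬[38;2;82;44;94m[48;2;38;19;44m🬉[0m
[38;2;132;66;154m[48;2;126;62;146m🬉[38;2;127;63;148m[48;2;102;50;119m▌[38;2;7;27;16m[48;2;6;24;13m🬂[38;2;7;27;16m[48;2;6;24;13m🬂[38;2;7;27;16m[48;2;6;24;13m🬂[38;2;7;27;16m[48;2;6;24;13m🬂[38;2;7;27;16m[48;2;6;24;13m🬂[38;2;7;27;16m[48;2;6;24;13m🬂[38;2;6;25;14m[48;2;18;9;21m▌[38;2;24;11;28m[48;2;59;29;69m🬄[0m
[38;2;121;60;141m[48;2;112;55;131m🬊[38;2;123;61;143m[48;2;119;59;138m🬄[38;2;6;21;11m[48;2;102;50;119m🬁[38;2;5;20;10m[48;2;90;44;105m🬎[38;2;6;21;11m[48;2;5;18;9m🬂[38;2;6;21;11m[48;2;5;18;9m🬂[38;2;5;19;10m[48;2;42;20;48m🬝[38;2;8;17;13m[48;2;68;33;79m🬎[38;2;32;16;37m[48;2;75;37;87m🬂[38;2;92;49;107m[48;2;156;104;173m🬝[0m
</frame>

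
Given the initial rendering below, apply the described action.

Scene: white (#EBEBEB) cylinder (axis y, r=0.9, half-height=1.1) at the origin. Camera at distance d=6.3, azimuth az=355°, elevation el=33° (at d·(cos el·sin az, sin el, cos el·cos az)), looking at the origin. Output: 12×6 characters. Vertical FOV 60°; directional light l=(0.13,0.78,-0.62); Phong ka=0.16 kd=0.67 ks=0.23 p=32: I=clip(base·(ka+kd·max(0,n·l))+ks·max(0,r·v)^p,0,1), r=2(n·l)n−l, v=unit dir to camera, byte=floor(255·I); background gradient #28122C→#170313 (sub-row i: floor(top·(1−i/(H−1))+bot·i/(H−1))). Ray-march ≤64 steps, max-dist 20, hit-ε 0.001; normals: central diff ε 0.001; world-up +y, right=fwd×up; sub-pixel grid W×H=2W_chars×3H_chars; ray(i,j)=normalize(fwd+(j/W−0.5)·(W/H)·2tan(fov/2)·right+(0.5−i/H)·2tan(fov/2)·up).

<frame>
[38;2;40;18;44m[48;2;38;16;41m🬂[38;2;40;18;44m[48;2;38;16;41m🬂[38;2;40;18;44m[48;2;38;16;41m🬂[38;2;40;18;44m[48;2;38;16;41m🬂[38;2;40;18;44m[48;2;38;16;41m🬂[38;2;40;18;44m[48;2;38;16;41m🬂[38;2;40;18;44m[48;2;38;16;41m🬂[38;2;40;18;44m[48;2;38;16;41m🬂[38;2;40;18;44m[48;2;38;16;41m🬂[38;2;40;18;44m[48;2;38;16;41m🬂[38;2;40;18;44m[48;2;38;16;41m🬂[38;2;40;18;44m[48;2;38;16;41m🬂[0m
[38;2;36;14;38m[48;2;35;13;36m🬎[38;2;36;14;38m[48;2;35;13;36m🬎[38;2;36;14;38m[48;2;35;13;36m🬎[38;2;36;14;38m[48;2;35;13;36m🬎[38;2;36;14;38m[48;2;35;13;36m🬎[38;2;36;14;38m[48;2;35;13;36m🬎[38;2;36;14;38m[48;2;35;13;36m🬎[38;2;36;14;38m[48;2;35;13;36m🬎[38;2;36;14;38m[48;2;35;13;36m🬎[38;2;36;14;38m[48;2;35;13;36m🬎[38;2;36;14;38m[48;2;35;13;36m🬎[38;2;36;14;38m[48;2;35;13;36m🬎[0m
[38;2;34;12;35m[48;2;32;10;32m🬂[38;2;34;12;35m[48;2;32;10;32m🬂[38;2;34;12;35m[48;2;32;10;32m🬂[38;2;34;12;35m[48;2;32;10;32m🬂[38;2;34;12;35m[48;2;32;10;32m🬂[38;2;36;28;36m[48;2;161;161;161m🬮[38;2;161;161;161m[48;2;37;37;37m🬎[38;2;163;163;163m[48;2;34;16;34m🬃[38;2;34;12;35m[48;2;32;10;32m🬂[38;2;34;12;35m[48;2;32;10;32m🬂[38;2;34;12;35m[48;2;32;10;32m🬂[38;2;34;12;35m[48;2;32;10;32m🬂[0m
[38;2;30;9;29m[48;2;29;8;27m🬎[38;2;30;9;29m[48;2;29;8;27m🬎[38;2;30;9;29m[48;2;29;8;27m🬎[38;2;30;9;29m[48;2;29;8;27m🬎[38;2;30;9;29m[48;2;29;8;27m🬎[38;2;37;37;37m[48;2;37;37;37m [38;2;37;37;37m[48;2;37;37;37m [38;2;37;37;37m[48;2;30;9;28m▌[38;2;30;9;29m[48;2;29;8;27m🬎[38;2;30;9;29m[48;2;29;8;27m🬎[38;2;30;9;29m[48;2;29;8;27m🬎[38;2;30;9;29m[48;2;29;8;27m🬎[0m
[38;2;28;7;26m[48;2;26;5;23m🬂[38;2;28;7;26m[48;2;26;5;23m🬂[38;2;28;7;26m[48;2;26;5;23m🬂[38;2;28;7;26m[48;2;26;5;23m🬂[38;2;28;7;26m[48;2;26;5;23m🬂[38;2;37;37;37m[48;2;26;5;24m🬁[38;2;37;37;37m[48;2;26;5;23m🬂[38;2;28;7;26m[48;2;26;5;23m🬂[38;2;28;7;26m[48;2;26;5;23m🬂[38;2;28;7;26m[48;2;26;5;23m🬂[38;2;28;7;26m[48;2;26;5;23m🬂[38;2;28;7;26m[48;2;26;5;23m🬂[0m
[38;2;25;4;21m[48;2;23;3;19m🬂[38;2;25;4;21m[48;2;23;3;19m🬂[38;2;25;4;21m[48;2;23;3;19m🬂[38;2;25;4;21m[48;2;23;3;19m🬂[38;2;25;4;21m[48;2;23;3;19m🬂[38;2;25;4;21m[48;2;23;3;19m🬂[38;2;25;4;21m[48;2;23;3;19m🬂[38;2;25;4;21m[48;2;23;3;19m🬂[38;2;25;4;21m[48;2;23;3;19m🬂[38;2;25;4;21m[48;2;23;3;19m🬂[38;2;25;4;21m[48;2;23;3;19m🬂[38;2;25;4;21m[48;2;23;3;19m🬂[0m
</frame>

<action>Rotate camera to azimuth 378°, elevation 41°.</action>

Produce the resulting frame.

<frame>
[38;2;40;18;44m[48;2;38;16;41m🬂[38;2;40;18;44m[48;2;38;16;41m🬂[38;2;40;18;44m[48;2;38;16;41m🬂[38;2;40;18;44m[48;2;38;16;41m🬂[38;2;40;18;44m[48;2;38;16;41m🬂[38;2;40;18;44m[48;2;38;16;41m🬂[38;2;40;18;44m[48;2;38;16;41m🬂[38;2;40;18;44m[48;2;38;16;41m🬂[38;2;40;18;44m[48;2;38;16;41m🬂[38;2;40;18;44m[48;2;38;16;41m🬂[38;2;40;18;44m[48;2;38;16;41m🬂[38;2;40;18;44m[48;2;38;16;41m🬂[0m
[38;2;36;14;38m[48;2;35;13;36m🬎[38;2;36;14;38m[48;2;35;13;36m🬎[38;2;36;14;38m[48;2;35;13;36m🬎[38;2;36;14;38m[48;2;35;13;36m🬎[38;2;36;14;38m[48;2;35;13;36m🬎[38;2;36;14;38m[48;2;35;13;36m🬎[38;2;36;14;38m[48;2;35;13;36m🬎[38;2;36;14;38m[48;2;35;13;36m🬎[38;2;36;14;38m[48;2;35;13;36m🬎[38;2;36;14;38m[48;2;35;13;36m🬎[38;2;36;14;38m[48;2;35;13;36m🬎[38;2;36;14;38m[48;2;35;13;36m🬎[0m
[38;2;34;12;35m[48;2;32;10;32m🬂[38;2;34;12;35m[48;2;32;10;32m🬂[38;2;34;12;35m[48;2;32;10;32m🬂[38;2;34;12;35m[48;2;32;10;32m🬂[38;2;34;12;35m[48;2;32;10;32m🬂[38;2;160;160;160m[48;2;37;37;37m🬬[38;2;161;161;161m[48;2;165;165;165m🬝[38;2;163;163;163m[48;2;34;17;34m🬄[38;2;34;12;35m[48;2;32;10;32m🬂[38;2;34;12;35m[48;2;32;10;32m🬂[38;2;34;12;35m[48;2;32;10;32m🬂[38;2;34;12;35m[48;2;32;10;32m🬂[0m
[38;2;30;9;29m[48;2;29;8;27m🬎[38;2;30;9;29m[48;2;29;8;27m🬎[38;2;30;9;29m[48;2;29;8;27m🬎[38;2;30;9;29m[48;2;29;8;27m🬎[38;2;30;9;29m[48;2;29;8;27m🬎[38;2;37;37;37m[48;2;37;37;37m [38;2;37;37;37m[48;2;37;37;37m [38;2;57;57;57m[48;2;32;20;32m🬏[38;2;30;9;29m[48;2;29;8;27m🬎[38;2;30;9;29m[48;2;29;8;27m🬎[38;2;30;9;29m[48;2;29;8;27m🬎[38;2;30;9;29m[48;2;29;8;27m🬎[0m
[38;2;28;7;26m[48;2;26;5;23m🬂[38;2;28;7;26m[48;2;26;5;23m🬂[38;2;28;7;26m[48;2;26;5;23m🬂[38;2;28;7;26m[48;2;26;5;23m🬂[38;2;28;7;26m[48;2;26;5;23m🬂[38;2;37;37;37m[48;2;26;5;24m🬁[38;2;37;37;37m[48;2;26;5;23m🬂[38;2;28;7;26m[48;2;26;5;23m🬂[38;2;28;7;26m[48;2;26;5;23m🬂[38;2;28;7;26m[48;2;26;5;23m🬂[38;2;28;7;26m[48;2;26;5;23m🬂[38;2;28;7;26m[48;2;26;5;23m🬂[0m
[38;2;25;4;21m[48;2;23;3;19m🬂[38;2;25;4;21m[48;2;23;3;19m🬂[38;2;25;4;21m[48;2;23;3;19m🬂[38;2;25;4;21m[48;2;23;3;19m🬂[38;2;25;4;21m[48;2;23;3;19m🬂[38;2;25;4;21m[48;2;23;3;19m🬂[38;2;25;4;21m[48;2;23;3;19m🬂[38;2;25;4;21m[48;2;23;3;19m🬂[38;2;25;4;21m[48;2;23;3;19m🬂[38;2;25;4;21m[48;2;23;3;19m🬂[38;2;25;4;21m[48;2;23;3;19m🬂[38;2;25;4;21m[48;2;23;3;19m🬂[0m
</frame>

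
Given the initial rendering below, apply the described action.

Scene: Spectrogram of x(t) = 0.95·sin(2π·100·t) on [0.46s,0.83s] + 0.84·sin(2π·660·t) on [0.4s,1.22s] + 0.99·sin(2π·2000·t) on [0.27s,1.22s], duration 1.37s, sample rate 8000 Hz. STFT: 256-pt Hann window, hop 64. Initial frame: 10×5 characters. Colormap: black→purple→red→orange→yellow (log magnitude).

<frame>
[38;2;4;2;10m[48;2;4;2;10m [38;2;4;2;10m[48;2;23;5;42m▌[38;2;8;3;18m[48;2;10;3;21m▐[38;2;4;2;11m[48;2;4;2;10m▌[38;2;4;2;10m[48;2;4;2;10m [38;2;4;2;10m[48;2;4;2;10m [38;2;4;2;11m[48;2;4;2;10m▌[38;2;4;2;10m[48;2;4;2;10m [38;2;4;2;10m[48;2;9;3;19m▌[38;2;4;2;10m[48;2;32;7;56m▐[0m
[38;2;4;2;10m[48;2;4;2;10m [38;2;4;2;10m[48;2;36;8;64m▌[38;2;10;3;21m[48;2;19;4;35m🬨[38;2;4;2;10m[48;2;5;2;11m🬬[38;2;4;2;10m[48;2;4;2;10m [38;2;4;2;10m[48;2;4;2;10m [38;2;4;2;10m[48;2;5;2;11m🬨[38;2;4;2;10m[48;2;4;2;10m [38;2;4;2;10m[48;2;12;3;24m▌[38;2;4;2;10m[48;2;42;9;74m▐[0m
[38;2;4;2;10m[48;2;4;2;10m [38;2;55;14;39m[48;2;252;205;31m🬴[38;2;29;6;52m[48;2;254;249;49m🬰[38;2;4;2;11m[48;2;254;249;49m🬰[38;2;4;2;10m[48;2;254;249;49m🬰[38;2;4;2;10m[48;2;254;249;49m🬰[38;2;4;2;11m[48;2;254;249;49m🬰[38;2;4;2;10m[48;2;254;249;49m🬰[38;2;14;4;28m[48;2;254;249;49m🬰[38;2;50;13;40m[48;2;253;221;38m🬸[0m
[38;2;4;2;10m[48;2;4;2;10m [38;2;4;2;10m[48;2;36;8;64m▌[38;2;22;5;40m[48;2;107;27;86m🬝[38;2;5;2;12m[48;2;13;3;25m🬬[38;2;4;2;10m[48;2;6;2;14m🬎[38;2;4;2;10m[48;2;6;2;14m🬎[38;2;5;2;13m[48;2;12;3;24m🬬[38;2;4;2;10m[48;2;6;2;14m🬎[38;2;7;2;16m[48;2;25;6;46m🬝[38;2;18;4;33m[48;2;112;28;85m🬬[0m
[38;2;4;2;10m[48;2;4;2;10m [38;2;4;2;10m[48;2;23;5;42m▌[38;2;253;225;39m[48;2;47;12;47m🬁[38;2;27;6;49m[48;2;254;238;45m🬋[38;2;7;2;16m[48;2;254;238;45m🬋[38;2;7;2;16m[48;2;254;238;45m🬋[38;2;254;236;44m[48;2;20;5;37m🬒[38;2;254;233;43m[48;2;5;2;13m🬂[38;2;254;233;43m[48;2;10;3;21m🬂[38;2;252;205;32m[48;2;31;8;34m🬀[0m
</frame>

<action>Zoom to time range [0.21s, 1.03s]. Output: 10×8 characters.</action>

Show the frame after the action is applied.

<frame>
[38;2;4;2;10m[48;2;20;5;37m▌[38;2;4;2;10m[48;2;4;2;10m [38;2;4;2;10m[48;2;8;2;17m▐[38;2;4;2;11m[48;2;4;2;10m▌[38;2;4;2;10m[48;2;4;2;10m [38;2;4;2;10m[48;2;4;2;10m [38;2;4;2;10m[48;2;4;2;10m [38;2;4;2;10m[48;2;4;2;11m▌[38;2;4;2;10m[48;2;4;2;10m [38;2;4;2;10m[48;2;4;2;10m [0m
[38;2;4;2;10m[48;2;23;5;42m▌[38;2;4;2;10m[48;2;4;2;10m [38;2;4;2;10m[48;2;9;3;18m▐[38;2;4;2;11m[48;2;4;2;10m▌[38;2;4;2;10m[48;2;4;2;10m [38;2;4;2;10m[48;2;4;2;10m [38;2;4;2;10m[48;2;4;2;10m [38;2;4;2;10m[48;2;4;2;11m▌[38;2;4;2;10m[48;2;4;2;10m [38;2;4;2;10m[48;2;4;2;10m [0m
[38;2;4;2;10m[48;2;32;7;57m▌[38;2;4;2;10m[48;2;4;2;10m [38;2;4;2;10m[48;2;9;3;20m▐[38;2;5;2;11m[48;2;4;2;10m▌[38;2;4;2;10m[48;2;4;2;10m [38;2;4;2;10m[48;2;4;2;10m [38;2;4;2;10m[48;2;4;2;10m [38;2;4;2;10m[48;2;5;2;11m🬝[38;2;4;2;10m[48;2;4;2;10m [38;2;4;2;10m[48;2;4;2;10m [0m
[38;2;31;8;39m[48;2;254;249;49m🬝[38;2;4;2;10m[48;2;254;249;49m🬎[38;2;7;2;16m[48;2;254;249;49m🬎[38;2;4;2;11m[48;2;254;249;49m🬎[38;2;4;2;10m[48;2;254;249;49m🬎[38;2;4;2;10m[48;2;254;249;49m🬎[38;2;4;2;10m[48;2;254;249;49m🬎[38;2;4;2;11m[48;2;254;249;49m🬎[38;2;4;2;10m[48;2;254;249;49m🬎[38;2;4;2;10m[48;2;254;249;49m🬎[0m
[38;2;31;8;39m[48;2;251;189;25m🬺[38;2;251;186;24m[48;2;4;2;10m🬂[38;2;251;186;24m[48;2;10;3;22m🬂[38;2;251;186;24m[48;2;5;2;11m🬂[38;2;251;186;24m[48;2;4;2;10m🬂[38;2;251;186;24m[48;2;4;2;10m🬂[38;2;251;186;24m[48;2;4;2;10m🬂[38;2;251;186;24m[48;2;5;2;11m🬂[38;2;251;186;24m[48;2;4;2;10m🬂[38;2;251;186;24m[48;2;4;2;10m🬂[0m
[38;2;4;2;10m[48;2;32;7;57m▌[38;2;4;2;10m[48;2;4;2;10m [38;2;5;2;11m[48;2;31;7;55m▐[38;2;4;2;10m[48;2;7;2;16m▐[38;2;4;2;10m[48;2;4;2;10m [38;2;4;2;10m[48;2;4;2;10m [38;2;4;2;10m[48;2;4;2;10m [38;2;4;2;10m[48;2;7;2;15m▌[38;2;4;2;10m[48;2;4;2;10m [38;2;4;2;10m[48;2;4;2;10m [0m
[38;2;4;2;10m[48;2;23;5;42m▌[38;2;4;2;10m[48;2;4;2;10m [38;2;44;11;50m[48;2;252;209;33m🬂[38;2;8;2;17m[48;2;252;210;33m🬂[38;2;5;2;12m[48;2;252;209;33m🬂[38;2;5;2;12m[48;2;252;209;33m🬂[38;2;5;2;12m[48;2;252;209;33m🬂[38;2;8;2;17m[48;2;252;209;33m🬂[38;2;5;2;12m[48;2;252;209;33m🬂[38;2;5;2;12m[48;2;252;209;33m🬂[0m
[38;2;4;2;10m[48;2;20;5;37m▌[38;2;4;2;10m[48;2;4;2;10m [38;2;76;18;86m[48;2;31;7;54m🬲[38;2;57;14;52m[48;2;254;243;47m🬎[38;2;15;4;30m[48;2;254;243;47m🬎[38;2;15;4;29m[48;2;254;243;47m🬎[38;2;15;4;30m[48;2;254;243;47m🬎[38;2;56;14;51m[48;2;254;243;47m🬎[38;2;5;2;11m[48;2;4;2;10m🬂[38;2;5;2;11m[48;2;4;2;10m🬂[0m
</frame>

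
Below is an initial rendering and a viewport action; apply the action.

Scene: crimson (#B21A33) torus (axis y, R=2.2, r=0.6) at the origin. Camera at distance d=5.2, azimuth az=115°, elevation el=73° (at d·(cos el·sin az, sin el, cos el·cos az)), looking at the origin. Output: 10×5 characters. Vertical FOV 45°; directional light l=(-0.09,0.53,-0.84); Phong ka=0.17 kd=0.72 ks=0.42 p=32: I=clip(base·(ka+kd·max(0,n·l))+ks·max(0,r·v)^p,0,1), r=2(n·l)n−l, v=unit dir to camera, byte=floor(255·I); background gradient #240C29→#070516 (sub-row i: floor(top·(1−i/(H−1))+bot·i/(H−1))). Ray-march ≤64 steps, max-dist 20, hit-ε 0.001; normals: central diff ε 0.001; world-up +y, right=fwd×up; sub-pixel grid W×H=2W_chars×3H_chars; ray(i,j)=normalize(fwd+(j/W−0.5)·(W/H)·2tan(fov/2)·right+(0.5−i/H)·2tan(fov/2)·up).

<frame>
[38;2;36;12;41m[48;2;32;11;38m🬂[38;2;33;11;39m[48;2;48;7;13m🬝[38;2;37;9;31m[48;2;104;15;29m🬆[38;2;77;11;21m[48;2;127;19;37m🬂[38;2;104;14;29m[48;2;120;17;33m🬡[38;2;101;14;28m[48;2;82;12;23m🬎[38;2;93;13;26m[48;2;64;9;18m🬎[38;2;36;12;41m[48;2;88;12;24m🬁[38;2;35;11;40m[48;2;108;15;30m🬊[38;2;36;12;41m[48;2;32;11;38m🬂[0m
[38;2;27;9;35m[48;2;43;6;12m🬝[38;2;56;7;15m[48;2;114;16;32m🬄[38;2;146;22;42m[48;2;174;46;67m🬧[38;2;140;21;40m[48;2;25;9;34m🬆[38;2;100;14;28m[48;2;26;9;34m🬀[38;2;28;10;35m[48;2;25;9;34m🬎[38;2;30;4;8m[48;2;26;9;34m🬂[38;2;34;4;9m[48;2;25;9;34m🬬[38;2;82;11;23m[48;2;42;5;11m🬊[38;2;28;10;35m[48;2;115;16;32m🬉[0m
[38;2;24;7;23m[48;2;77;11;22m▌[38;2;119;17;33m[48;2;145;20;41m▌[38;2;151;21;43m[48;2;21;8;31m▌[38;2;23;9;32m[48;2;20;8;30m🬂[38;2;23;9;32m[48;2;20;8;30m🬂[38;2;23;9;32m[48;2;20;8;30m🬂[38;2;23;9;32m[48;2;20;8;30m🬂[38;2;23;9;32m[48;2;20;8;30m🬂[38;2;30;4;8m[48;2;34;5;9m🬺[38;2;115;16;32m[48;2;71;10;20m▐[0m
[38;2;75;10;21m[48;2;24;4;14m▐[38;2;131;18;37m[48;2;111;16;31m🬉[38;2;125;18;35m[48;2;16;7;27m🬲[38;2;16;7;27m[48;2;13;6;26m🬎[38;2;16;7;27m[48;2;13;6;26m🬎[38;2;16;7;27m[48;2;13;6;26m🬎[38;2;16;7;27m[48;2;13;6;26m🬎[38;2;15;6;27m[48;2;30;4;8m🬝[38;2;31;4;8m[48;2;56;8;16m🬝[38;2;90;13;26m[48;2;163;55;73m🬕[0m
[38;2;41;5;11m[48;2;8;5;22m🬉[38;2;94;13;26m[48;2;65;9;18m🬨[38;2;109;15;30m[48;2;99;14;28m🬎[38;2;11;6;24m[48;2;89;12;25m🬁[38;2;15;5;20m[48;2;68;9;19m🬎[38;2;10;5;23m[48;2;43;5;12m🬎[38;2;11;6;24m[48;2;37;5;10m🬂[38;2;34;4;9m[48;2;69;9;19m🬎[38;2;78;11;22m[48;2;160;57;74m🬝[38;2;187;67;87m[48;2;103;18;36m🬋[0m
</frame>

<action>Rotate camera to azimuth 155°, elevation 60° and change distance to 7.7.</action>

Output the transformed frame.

<frame>
[38;2;36;12;41m[48;2;32;11;38m🬂[38;2;36;12;41m[48;2;32;11;38m🬂[38;2;36;12;41m[48;2;32;11;38m🬂[38;2;36;12;41m[48;2;32;11;38m🬂[38;2;36;12;41m[48;2;32;11;38m🬂[38;2;36;12;41m[48;2;32;11;38m🬂[38;2;36;12;41m[48;2;32;11;38m🬂[38;2;36;12;41m[48;2;32;11;38m🬂[38;2;36;12;41m[48;2;32;11;38m🬂[38;2;36;12;41m[48;2;32;11;38m🬂[0m
[38;2;28;10;35m[48;2;25;9;34m🬎[38;2;28;10;35m[48;2;25;9;34m🬎[38;2;27;9;35m[48;2;86;12;24m🬝[38;2;52;9;24m[48;2;139;20;39m🬆[38;2;155;34;54m[48;2;61;11;31m🬜[38;2;127;18;36m[48;2;25;9;34m🬎[38;2;75;10;21m[48;2;105;15;30m🬯[38;2;28;10;35m[48;2;94;13;26m🬊[38;2;28;10;35m[48;2;25;9;34m🬎[38;2;28;10;35m[48;2;25;9;34m🬎[0m
[38;2;23;9;32m[48;2;20;8;30m🬂[38;2;23;9;32m[48;2;20;8;30m🬂[38;2;66;9;19m[48;2;103;14;29m🬄[38;2;112;15;31m[48;2;20;8;30m🬕[38;2;23;9;32m[48;2;20;8;30m🬂[38;2;23;9;32m[48;2;20;8;30m🬂[38;2;20;8;30m[48;2;30;4;8m🬺[38;2;75;10;21m[48;2;38;5;10m▐[38;2;112;15;32m[48;2;21;8;31m▌[38;2;23;9;32m[48;2;20;8;30m🬂[0m
[38;2;16;7;27m[48;2;13;6;26m🬎[38;2;16;7;27m[48;2;13;6;26m🬎[38;2;75;10;21m[48;2;96;13;27m🬓[38;2;28;6;19m[48;2;86;12;24m🬉[38;2;16;7;27m[48;2;39;5;11m🬎[38;2;15;6;27m[48;2;30;4;8m🬝[38;2;21;5;19m[48;2;66;9;18m🬝[38;2;55;7;15m[48;2;116;16;33m🬆[38;2;139;19;39m[48;2;15;6;27m▌[38;2;16;7;27m[48;2;13;6;26m🬎[0m
[38;2;11;6;24m[48;2;8;5;22m🬂[38;2;11;6;24m[48;2;8;5;22m🬂[38;2;96;14;27m[48;2;8;5;22m🬁[38;2;112;16;32m[48;2;7;5;22m🬎[38;2;93;13;26m[48;2;128;18;36m🬂[38;2;84;12;23m[48;2;140;21;40m🬂[38;2;178;51;72m[48;2;75;12;28m🬚[38;2;154;24;46m[48;2;7;5;22m🬆[38;2;11;6;24m[48;2;8;5;22m🬂[38;2;11;6;24m[48;2;8;5;22m🬂[0m
</frame>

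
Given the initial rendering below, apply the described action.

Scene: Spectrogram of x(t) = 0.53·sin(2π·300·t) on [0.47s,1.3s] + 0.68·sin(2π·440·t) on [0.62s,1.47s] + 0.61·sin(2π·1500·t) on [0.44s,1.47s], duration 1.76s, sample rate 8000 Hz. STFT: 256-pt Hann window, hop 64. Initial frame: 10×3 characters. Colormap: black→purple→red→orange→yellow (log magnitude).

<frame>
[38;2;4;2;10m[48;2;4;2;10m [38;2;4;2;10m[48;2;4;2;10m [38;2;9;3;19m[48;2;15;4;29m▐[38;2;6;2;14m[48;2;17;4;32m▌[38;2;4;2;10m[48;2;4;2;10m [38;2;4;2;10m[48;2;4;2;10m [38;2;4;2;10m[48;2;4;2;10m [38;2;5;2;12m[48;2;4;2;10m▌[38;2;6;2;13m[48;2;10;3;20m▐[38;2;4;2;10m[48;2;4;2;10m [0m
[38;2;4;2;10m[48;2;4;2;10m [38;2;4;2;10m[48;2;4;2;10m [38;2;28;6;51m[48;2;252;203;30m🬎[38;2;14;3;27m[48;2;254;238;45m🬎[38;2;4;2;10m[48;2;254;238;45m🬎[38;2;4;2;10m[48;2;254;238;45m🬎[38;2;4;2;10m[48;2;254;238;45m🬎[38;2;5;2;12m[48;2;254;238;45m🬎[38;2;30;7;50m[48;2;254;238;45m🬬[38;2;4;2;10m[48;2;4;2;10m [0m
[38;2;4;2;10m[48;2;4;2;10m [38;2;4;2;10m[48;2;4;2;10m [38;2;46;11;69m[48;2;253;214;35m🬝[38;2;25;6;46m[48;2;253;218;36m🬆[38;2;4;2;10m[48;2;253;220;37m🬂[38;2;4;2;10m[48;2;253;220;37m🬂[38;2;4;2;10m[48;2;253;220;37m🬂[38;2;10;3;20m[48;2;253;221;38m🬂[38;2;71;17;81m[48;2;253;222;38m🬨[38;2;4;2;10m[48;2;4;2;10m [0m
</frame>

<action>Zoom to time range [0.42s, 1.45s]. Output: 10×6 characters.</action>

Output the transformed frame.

<frame>
[38;2;4;2;10m[48;2;12;3;23m▐[38;2;4;2;10m[48;2;18;5;34m▌[38;2;4;2;10m[48;2;11;3;23m▐[38;2;4;2;10m[48;2;4;2;10m [38;2;4;2;10m[48;2;4;2;10m [38;2;4;2;10m[48;2;4;2;10m [38;2;4;2;10m[48;2;4;2;10m [38;2;4;2;10m[48;2;4;2;10m [38;2;4;2;10m[48;2;5;2;12m▌[38;2;4;2;10m[48;2;4;2;10m [0m
[38;2;4;2;10m[48;2;14;3;27m▐[38;2;4;2;10m[48;2;19;5;37m▌[38;2;4;2;10m[48;2;12;3;24m▐[38;2;4;2;10m[48;2;4;2;10m [38;2;4;2;10m[48;2;4;2;10m [38;2;4;2;10m[48;2;4;2;10m [38;2;4;2;10m[48;2;4;2;10m [38;2;4;2;10m[48;2;4;2;10m [38;2;4;2;10m[48;2;5;2;12m▌[38;2;4;2;10m[48;2;4;2;10m [0m
[38;2;4;2;10m[48;2;22;5;41m▐[38;2;4;2;10m[48;2;22;5;41m▌[38;2;4;2;10m[48;2;14;4;27m▐[38;2;4;2;10m[48;2;4;2;10m [38;2;4;2;10m[48;2;4;2;10m [38;2;4;2;10m[48;2;4;2;10m [38;2;4;2;10m[48;2;4;2;10m [38;2;4;2;10m[48;2;4;2;10m [38;2;4;2;10m[48;2;6;2;14m▌[38;2;4;2;10m[48;2;4;2;10m [0m
[38;2;17;4;32m[48;2;238;180;53m🬊[38;2;16;4;30m[48;2;254;238;45m🬎[38;2;11;3;22m[48;2;254;238;45m🬎[38;2;5;2;12m[48;2;254;238;45m🬎[38;2;5;2;12m[48;2;254;238;45m🬎[38;2;5;2;12m[48;2;254;238;45m🬎[38;2;5;2;12m[48;2;254;238;45m🬎[38;2;5;2;12m[48;2;254;238;45m🬎[38;2;6;2;14m[48;2;254;238;45m🬎[38;2;5;2;12m[48;2;254;238;45m🬎[0m
[38;2;51;12;75m[48;2;10;3;20m🬄[38;2;4;2;10m[48;2;55;12;76m▌[38;2;4;2;10m[48;2;30;7;54m▐[38;2;4;2;10m[48;2;4;2;11m🬎[38;2;4;2;10m[48;2;4;2;11m🬎[38;2;4;2;10m[48;2;4;2;11m🬎[38;2;4;2;10m[48;2;4;2;11m🬎[38;2;4;2;10m[48;2;4;2;11m🬎[38;2;6;2;13m[48;2;20;5;38m🬕[38;2;4;2;10m[48;2;4;2;10m [0m
[38;2;29;7;53m[48;2;231;153;48m🬡[38;2;27;6;49m[48;2;252;200;29m🬮[38;2;253;221;38m[48;2;39;9;68m🬎[38;2;253;220;37m[48;2;30;7;54m🬎[38;2;253;220;37m[48;2;30;7;54m🬎[38;2;253;220;37m[48;2;30;7;54m🬎[38;2;253;220;37m[48;2;30;7;54m🬎[38;2;253;220;37m[48;2;30;7;54m🬎[38;2;253;221;38m[48;2;107;27;67m🬎[38;2;253;220;37m[48;2;4;2;10m🬎[0m
</frame>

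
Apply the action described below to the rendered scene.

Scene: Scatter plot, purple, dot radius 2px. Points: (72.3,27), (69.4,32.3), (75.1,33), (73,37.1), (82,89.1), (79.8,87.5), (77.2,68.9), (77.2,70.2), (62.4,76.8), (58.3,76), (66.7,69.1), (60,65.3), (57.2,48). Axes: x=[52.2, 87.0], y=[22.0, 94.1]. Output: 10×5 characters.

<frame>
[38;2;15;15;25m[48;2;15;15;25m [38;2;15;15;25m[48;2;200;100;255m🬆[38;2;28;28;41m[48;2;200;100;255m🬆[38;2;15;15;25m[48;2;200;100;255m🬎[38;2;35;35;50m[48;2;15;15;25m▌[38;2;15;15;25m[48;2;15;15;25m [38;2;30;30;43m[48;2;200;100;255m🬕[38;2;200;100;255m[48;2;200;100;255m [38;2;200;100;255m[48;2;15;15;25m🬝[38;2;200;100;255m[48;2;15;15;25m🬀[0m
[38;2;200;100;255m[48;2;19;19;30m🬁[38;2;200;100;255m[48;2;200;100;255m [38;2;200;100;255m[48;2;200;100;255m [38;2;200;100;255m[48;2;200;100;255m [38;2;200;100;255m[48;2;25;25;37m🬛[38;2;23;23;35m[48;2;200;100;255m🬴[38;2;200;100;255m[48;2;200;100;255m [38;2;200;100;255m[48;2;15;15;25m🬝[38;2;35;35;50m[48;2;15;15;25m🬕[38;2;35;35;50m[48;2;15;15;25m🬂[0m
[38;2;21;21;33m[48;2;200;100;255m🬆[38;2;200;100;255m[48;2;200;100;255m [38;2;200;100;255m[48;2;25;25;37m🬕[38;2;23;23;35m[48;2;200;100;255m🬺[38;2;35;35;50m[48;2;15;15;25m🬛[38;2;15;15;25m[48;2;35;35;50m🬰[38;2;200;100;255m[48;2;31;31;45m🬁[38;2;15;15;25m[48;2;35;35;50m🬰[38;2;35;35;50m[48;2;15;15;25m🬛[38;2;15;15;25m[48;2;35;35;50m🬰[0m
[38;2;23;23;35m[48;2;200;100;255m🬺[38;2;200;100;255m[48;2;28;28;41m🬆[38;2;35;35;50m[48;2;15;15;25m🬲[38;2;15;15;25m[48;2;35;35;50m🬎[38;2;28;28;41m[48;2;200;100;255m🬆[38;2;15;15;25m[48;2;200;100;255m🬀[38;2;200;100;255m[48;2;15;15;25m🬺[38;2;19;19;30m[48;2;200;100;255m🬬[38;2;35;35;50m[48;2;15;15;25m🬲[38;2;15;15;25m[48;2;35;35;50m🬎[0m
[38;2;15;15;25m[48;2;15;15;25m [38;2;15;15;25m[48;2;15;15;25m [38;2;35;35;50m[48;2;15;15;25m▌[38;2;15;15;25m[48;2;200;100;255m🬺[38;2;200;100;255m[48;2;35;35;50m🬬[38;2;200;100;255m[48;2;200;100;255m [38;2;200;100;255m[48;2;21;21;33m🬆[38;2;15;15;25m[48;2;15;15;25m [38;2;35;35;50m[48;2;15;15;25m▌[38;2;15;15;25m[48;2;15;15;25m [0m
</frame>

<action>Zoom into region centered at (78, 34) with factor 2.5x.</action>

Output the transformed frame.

<frame>
[38;2;15;15;25m[48;2;15;15;25m [38;2;15;15;25m[48;2;15;15;25m [38;2;35;35;50m[48;2;15;15;25m▌[38;2;15;15;25m[48;2;15;15;25m [38;2;35;35;50m[48;2;15;15;25m▌[38;2;15;15;25m[48;2;15;15;25m [38;2;35;35;50m[48;2;15;15;25m▌[38;2;15;15;25m[48;2;15;15;25m [38;2;35;35;50m[48;2;15;15;25m▌[38;2;15;15;25m[48;2;15;15;25m [0m
[38;2;28;28;41m[48;2;200;100;255m🬆[38;2;200;100;255m[48;2;35;35;50m🬺[38;2;30;30;43m[48;2;200;100;255m🬎[38;2;35;35;50m[48;2;15;15;25m🬂[38;2;35;35;50m[48;2;15;15;25m🬕[38;2;35;35;50m[48;2;15;15;25m🬂[38;2;35;35;50m[48;2;15;15;25m🬕[38;2;35;35;50m[48;2;15;15;25m🬂[38;2;35;35;50m[48;2;15;15;25m🬕[38;2;35;35;50m[48;2;15;15;25m🬂[0m
[38;2;25;25;37m[48;2;200;100;255m🬛[38;2;200;100;255m[48;2;15;15;25m🬎[38;2;200;100;255m[48;2;200;100;255m [38;2;200;100;255m[48;2;15;15;25m🬛[38;2;35;35;50m[48;2;15;15;25m🬛[38;2;15;15;25m[48;2;35;35;50m🬰[38;2;35;35;50m[48;2;15;15;25m🬛[38;2;15;15;25m[48;2;35;35;50m🬰[38;2;35;35;50m[48;2;15;15;25m🬛[38;2;15;15;25m[48;2;35;35;50m🬰[0m
[38;2;200;100;255m[48;2;200;100;255m [38;2;200;100;255m[48;2;25;25;37m🬛[38;2;200;100;255m[48;2;31;31;45m🬁[38;2;15;15;25m[48;2;35;35;50m🬎[38;2;35;35;50m[48;2;15;15;25m🬲[38;2;15;15;25m[48;2;35;35;50m🬎[38;2;35;35;50m[48;2;15;15;25m🬲[38;2;15;15;25m[48;2;35;35;50m🬎[38;2;35;35;50m[48;2;15;15;25m🬲[38;2;15;15;25m[48;2;35;35;50m🬎[0m
[38;2;15;15;25m[48;2;200;100;255m🬺[38;2;15;15;25m[48;2;15;15;25m [38;2;35;35;50m[48;2;15;15;25m▌[38;2;15;15;25m[48;2;15;15;25m [38;2;35;35;50m[48;2;15;15;25m▌[38;2;15;15;25m[48;2;15;15;25m [38;2;35;35;50m[48;2;15;15;25m▌[38;2;15;15;25m[48;2;15;15;25m [38;2;35;35;50m[48;2;15;15;25m▌[38;2;15;15;25m[48;2;15;15;25m [0m
</frame>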